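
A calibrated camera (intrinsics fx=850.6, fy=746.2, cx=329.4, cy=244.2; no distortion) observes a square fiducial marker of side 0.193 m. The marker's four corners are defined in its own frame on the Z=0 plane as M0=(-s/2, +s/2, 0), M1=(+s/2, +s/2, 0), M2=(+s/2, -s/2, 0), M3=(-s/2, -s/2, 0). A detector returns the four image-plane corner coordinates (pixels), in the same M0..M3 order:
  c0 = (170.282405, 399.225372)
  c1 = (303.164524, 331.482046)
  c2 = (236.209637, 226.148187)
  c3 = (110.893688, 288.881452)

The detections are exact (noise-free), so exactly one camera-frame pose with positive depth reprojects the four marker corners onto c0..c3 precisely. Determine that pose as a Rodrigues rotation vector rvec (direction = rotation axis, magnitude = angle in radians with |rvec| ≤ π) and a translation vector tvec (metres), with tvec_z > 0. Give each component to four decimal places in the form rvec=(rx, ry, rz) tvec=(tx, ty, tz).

Intrinsics K: fx=850.6, fy=746.2, cx=329.4, cy=244.2
Marker side s = 0.193 m; corners in marker frame (Z=0):
  M0 = (-0.0965, +0.0965, 0)
  M1 = (+0.0965, +0.0965, 0)
  M2 = (+0.0965, -0.0965, 0)
  M3 = (-0.0965, -0.0965, 0)
Detected image corners:
  c0 = (170.282405, 399.225372) px
  c1 = (303.164524, 331.482046) px
  c2 = (236.209637, 226.148187) px
  c3 = (110.893688, 288.881452) px
Planar DLT: solve 8×8 A·h = b for H (H[2,2]=1):
  H  [+677.31596 +260.68922 +204.42039]
  H  [-323.91472 +457.41980 +309.60375]
  H  [+0.04399 -0.32519 +1.00000]
B = K⁻¹H; ‖b₁‖=0.900163, ‖b₂‖=0.900163; λ = 2/(‖b₁‖+‖b₂‖) = 1.110910, sign → tz>0 ⇒ λ=+1.110910
r₁ = λ·B[:,0] = (+0.86567,-0.49822,+0.04887); r₂ = λ·B[:,1] = (+0.48037,+0.79921,-0.36126)
r₃ = r₁×r₂ = (+0.14093,+0.33621,+0.93118); SVD([r₁ r₂ r₃]) → R = UVᵀ:
  R  [+0.86567 +0.48037 +0.14093]
  R  [-0.49822 +0.79921 +0.33621]
  R  [+0.04887 -0.36126 +0.93118]
t = (-0.16323, +0.09737, +1.11091) m
tr R = 2.596066; θ = arccos((tr R − 1)/2) = 0.646772 rad = 37.057°
axis k = ((R−Rᵀ)₃₂, (R−Rᵀ)₁₃, (R−Rᵀ)₂₁) / (2 sinθ) = (-0.578700, +0.076384, -0.811955)
rvec = θ·k = (-0.374287, +0.049403, -0.525150)

rvec=(-0.3743, 0.0494, -0.5252) tvec=(-0.1632, 0.0974, 1.1109)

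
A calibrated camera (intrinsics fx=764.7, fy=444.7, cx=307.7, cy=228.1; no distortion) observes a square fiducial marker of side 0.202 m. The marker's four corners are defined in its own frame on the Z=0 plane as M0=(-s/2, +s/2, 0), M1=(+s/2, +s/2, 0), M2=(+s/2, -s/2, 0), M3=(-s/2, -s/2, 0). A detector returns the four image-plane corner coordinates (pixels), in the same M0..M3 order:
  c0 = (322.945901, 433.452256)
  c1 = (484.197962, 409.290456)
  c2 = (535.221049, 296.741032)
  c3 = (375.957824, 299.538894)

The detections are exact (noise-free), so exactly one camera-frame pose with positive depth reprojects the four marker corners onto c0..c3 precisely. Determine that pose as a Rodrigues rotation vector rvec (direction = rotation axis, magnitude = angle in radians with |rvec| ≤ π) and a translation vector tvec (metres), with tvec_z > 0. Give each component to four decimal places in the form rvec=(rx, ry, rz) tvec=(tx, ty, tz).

rvec=(0.2141, -0.6304, 0.1498) tvec=(0.1138, 0.2017, 0.6773)

Intrinsics K: fx=764.7, fy=444.7, cx=307.7, cy=228.1
Marker side s = 0.202 m; corners in marker frame (Z=0):
  M0 = (-0.1010, +0.1010, 0)
  M1 = (+0.1010, +0.1010, 0)
  M2 = (+0.1010, -0.1010, 0)
  M3 = (-0.1010, -0.1010, 0)
Detected image corners:
  c0 = (322.945901, 433.452256) px
  c1 = (484.197962, 409.290456) px
  c2 = (535.221049, 296.741032) px
  c3 = (375.957824, 299.538894) px
Planar DLT: solve 8×8 A·h = b for H (H[2,2]=1):
  H  [+1172.72869 -160.36207 +436.13434]
  H  [+249.68171 +686.33271 +360.55569]
  H  [+0.88287 +0.22513 +1.00000]
B = K⁻¹H; ‖b₁‖=1.476386, ‖b₂‖=1.476386; λ = 2/(‖b₁‖+‖b₂‖) = 0.677330, sign → tz>0 ⇒ λ=+0.677330
r₁ = λ·B[:,0] = (+0.79812,+0.07357,+0.59799); r₂ = λ·B[:,1] = (-0.20340,+0.96715,+0.15249)
r₃ = r₁×r₂ = (-0.56713,-0.24333,+0.78686); SVD([r₁ r₂ r₃]) → R = UVᵀ:
  R  [+0.79812 -0.20340 -0.56713]
  R  [+0.07357 +0.96715 -0.24333]
  R  [+0.59799 +0.15249 +0.78686]
t = (+0.11376, +0.20175, +0.67733) m
tr R = 2.552132; θ = arccos((tr R − 1)/2) = 0.682393 rad = 39.098°
axis k = ((R−Rᵀ)₃₂, (R−Rᵀ)₁₃, (R−Rᵀ)₂₁) / (2 sinθ) = (+0.313818, -0.923743, +0.219586)
rvec = θ·k = (+0.214147, -0.630355, +0.149844)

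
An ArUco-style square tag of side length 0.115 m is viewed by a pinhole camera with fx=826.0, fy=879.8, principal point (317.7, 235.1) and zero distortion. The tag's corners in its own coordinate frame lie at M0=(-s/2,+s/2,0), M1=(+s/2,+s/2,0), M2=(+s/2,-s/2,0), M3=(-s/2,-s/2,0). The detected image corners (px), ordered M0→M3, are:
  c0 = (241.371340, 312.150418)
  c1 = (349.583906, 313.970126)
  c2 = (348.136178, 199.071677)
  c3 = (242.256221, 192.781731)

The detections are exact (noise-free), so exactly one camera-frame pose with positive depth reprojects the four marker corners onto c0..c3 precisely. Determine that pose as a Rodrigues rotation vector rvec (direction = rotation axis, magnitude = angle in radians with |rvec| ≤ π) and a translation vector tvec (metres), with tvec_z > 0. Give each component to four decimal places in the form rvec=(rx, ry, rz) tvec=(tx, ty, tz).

rvec=(-0.1635, -0.2966, 0.0172) tvec=(-0.0221, 0.0183, 0.8556)

Intrinsics K: fx=826.0, fy=879.8, cx=317.7, cy=235.1
Marker side s = 0.115 m; corners in marker frame (Z=0):
  M0 = (-0.0575, +0.0575, 0)
  M1 = (+0.0575, +0.0575, 0)
  M2 = (+0.0575, -0.0575, 0)
  M3 = (-0.0575, -0.0575, 0)
Detected image corners:
  c0 = (241.371340, 312.150418) px
  c1 = (349.583906, 313.970126) px
  c2 = (348.136178, 199.071677) px
  c3 = (242.256221, 192.781731) px
Planar DLT: solve 8×8 A·h = b for H (H[2,2]=1):
  H  [+1030.68209 -53.57988 +296.37697]
  H  [+121.60481 +969.72564 +253.89184]
  H  [+0.33845 -0.19037 +1.00000]
B = K⁻¹H; ‖b₁‖=1.168723, ‖b₂‖=1.168723; λ = 2/(‖b₁‖+‖b₂‖) = 0.855635, sign → tz>0 ⇒ λ=+0.855635
r₁ = λ·B[:,0] = (+0.95628,+0.04088,+0.28959); r₂ = λ·B[:,1] = (+0.00715,+0.98662,-0.16289)
r₃ = r₁×r₂ = (-0.29237,+0.15784,+0.94319); SVD([r₁ r₂ r₃]) → R = UVᵀ:
  R  [+0.95628 +0.00715 -0.29237]
  R  [+0.04088 +0.98662 +0.15784]
  R  [+0.28959 -0.16289 +0.94319]
t = (-0.02209, +0.01828, +0.85563) m
tr R = 2.886085; θ = arccos((tr R − 1)/2) = 0.339135 rad = 19.431°
axis k = ((R−Rᵀ)₃₂, (R−Rᵀ)₁₃, (R−Rᵀ)₂₁) / (2 sinθ) = (-0.482051, -0.874675, +0.050698)
rvec = θ·k = (-0.163480, -0.296633, +0.017194)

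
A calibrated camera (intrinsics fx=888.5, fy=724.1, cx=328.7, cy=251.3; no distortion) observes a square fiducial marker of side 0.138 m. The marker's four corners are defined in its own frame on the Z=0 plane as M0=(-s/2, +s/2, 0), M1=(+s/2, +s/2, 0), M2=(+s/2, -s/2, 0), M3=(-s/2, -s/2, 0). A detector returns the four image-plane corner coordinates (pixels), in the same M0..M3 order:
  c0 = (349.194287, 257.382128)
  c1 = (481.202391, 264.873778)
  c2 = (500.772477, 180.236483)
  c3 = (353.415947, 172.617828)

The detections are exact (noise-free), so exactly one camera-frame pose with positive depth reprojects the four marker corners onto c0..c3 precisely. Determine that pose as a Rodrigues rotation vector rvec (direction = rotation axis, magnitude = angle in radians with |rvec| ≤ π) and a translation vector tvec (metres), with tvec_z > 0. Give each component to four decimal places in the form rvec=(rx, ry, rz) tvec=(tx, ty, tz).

rvec=(0.7713, 0.0767, 0.0453) tvec=(0.0912, -0.0368, 0.8819)

Intrinsics K: fx=888.5, fy=724.1, cx=328.7, cy=251.3
Marker side s = 0.138 m; corners in marker frame (Z=0):
  M0 = (-0.0690, +0.0690, 0)
  M1 = (+0.0690, +0.0690, 0)
  M2 = (+0.0690, -0.0690, 0)
  M3 = (-0.0690, -0.0690, 0)
Detected image corners:
  c0 = (349.194287, 257.382128) px
  c1 = (481.202391, 264.873778) px
  c2 = (500.772477, 180.236483) px
  c3 = (353.415947, 172.617828) px
Planar DLT: solve 8×8 A·h = b for H (H[2,2]=1):
  H  [+984.01090 +247.21875 +420.53386]
  H  [+41.66050 +786.86257 +221.07389]
  H  [-0.05970 +0.79115 +1.00000]
B = K⁻¹H; ‖b₁‖=1.133865, ‖b₂‖=1.133865; λ = 2/(‖b₁‖+‖b₂‖) = 0.881940, sign → tz>0 ⇒ λ=+0.881940
r₁ = λ·B[:,0] = (+0.99623,+0.06902,-0.05266); r₂ = λ·B[:,1] = (-0.01274,+0.71623,+0.69775)
r₃ = r₁×r₂ = (+0.08587,-0.69445,+0.71440); SVD([r₁ r₂ r₃]) → R = UVᵀ:
  R  [+0.99623 -0.01274 +0.08587]
  R  [+0.06902 +0.71623 -0.69445]
  R  [-0.05266 +0.69775 +0.71440]
t = (+0.09116, -0.03681, +0.88194) m
tr R = 2.426856; θ = arccos((tr R − 1)/2) = 0.776418 rad = 44.485°
axis k = ((R−Rᵀ)₃₂, (R−Rᵀ)₁₃, (R−Rᵀ)₂₁) / (2 sinθ) = (+0.993392, +0.098843, +0.058335)
rvec = θ·k = (+0.771287, +0.076743, +0.045293)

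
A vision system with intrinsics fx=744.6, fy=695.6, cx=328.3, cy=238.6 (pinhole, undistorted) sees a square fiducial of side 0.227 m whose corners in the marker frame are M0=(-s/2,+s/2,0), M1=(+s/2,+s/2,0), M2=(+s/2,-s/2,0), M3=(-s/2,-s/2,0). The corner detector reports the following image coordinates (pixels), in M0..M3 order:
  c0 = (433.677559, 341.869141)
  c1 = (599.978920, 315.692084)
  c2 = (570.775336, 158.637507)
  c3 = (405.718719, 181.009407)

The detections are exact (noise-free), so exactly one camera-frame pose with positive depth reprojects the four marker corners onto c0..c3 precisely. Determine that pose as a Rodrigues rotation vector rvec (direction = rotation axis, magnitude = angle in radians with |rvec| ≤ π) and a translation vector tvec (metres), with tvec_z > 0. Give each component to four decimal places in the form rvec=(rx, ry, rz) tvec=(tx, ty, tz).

Intrinsics K: fx=744.6, fy=695.6, cx=328.3, cy=238.6
Marker side s = 0.227 m; corners in marker frame (Z=0):
  M0 = (-0.1135, +0.1135, 0)
  M1 = (+0.1135, +0.1135, 0)
  M2 = (+0.1135, -0.1135, 0)
  M3 = (-0.1135, -0.1135, 0)
Detected image corners:
  c0 = (433.677559, 341.869141) px
  c1 = (599.978920, 315.692084) px
  c2 = (570.775336, 158.637507) px
  c3 = (405.718719, 181.009407) px
Planar DLT: solve 8×8 A·h = b for H (H[2,2]=1):
  H  [+779.00785 +100.82587 +503.37634]
  H  [-82.50088 +687.70052 +248.71648]
  H  [+0.09782 -0.04997 +1.00000]
B = K⁻¹H; ‖b₁‖=1.019259, ‖b₂‖=1.019259; λ = 2/(‖b₁‖+‖b₂‖) = 0.981105, sign → tz>0 ⇒ λ=+0.981105
r₁ = λ·B[:,0] = (+0.98413,-0.14928,+0.09598); r₂ = λ·B[:,1] = (+0.15447,+0.98678,-0.04903)
r₃ = r₁×r₂ = (-0.08739,+0.06307,+0.99418); SVD([r₁ r₂ r₃]) → R = UVᵀ:
  R  [+0.98413 +0.15447 -0.08739]
  R  [-0.14928 +0.98678 +0.06307]
  R  [+0.09598 -0.04903 +0.99418]
t = (+0.23069, +0.01427, +0.98111) m
tr R = 2.965082; θ = arccos((tr R − 1)/2) = 0.187137 rad = 10.722°
axis k = ((R−Rᵀ)₃₂, (R−Rᵀ)₁₃, (R−Rᵀ)₂₁) / (2 sinθ) = (-0.301276, -0.492786, -0.816330)
rvec = θ·k = (-0.056380, -0.092219, -0.152766)

rvec=(-0.0564, -0.0922, -0.1528) tvec=(0.2307, 0.0143, 0.9811)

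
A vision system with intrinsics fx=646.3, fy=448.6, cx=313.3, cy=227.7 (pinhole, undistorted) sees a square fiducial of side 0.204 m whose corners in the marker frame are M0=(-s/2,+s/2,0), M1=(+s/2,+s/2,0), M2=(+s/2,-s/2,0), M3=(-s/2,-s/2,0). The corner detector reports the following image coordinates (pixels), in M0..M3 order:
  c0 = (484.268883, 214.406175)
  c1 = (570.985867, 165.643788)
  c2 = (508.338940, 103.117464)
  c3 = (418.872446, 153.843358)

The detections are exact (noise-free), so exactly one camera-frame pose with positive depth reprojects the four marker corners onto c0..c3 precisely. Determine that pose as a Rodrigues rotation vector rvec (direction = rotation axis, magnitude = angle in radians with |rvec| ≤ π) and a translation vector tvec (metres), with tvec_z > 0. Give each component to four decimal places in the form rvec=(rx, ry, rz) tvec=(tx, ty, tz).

Intrinsics K: fx=646.3, fy=448.6, cx=313.3, cy=227.7
Marker side s = 0.204 m; corners in marker frame (Z=0):
  M0 = (-0.1020, +0.1020, 0)
  M1 = (+0.1020, +0.1020, 0)
  M2 = (+0.1020, -0.1020, 0)
  M3 = (-0.1020, -0.1020, 0)
Detected image corners:
  c0 = (484.268883, 214.406175) px
  c1 = (570.985867, 165.643788) px
  c2 = (508.338940, 103.117464) px
  c3 = (418.872446, 153.843358) px
Planar DLT: solve 8×8 A·h = b for H (H[2,2]=1):
  H  [+421.48869 +397.10114 +496.07239]
  H  [-247.04467 +328.43071 +159.83226]
  H  [-0.02062 +0.16798 +1.00000]
B = K⁻¹H; ‖b₁‖=0.854824, ‖b₂‖=0.854824; λ = 2/(‖b₁‖+‖b₂‖) = 1.169831, sign → tz>0 ⇒ λ=+1.169831
r₁ = λ·B[:,0] = (+0.77460,-0.63199,-0.02412); r₂ = λ·B[:,1] = (+0.62351,+0.75672,+0.19651)
r₃ = r₁×r₂ = (-0.10594,-0.16726,+0.98020); SVD([r₁ r₂ r₃]) → R = UVᵀ:
  R  [+0.77460 +0.62351 -0.10594]
  R  [-0.63199 +0.75672 -0.16726]
  R  [-0.02412 +0.19651 +0.98020]
t = (+0.33083, -0.17698, +1.16983) m
tr R = 2.511525; θ = arccos((tr R − 1)/2) = 0.713978 rad = 40.908°
axis k = ((R−Rᵀ)₃₂, (R−Rᵀ)₁₃, (R−Rᵀ)₂₁) / (2 sinθ) = (+0.277752, -0.062476, -0.958619)
rvec = θ·k = (+0.198309, -0.044606, -0.684433)

rvec=(0.1983, -0.0446, -0.6844) tvec=(0.3308, -0.1770, 1.1698)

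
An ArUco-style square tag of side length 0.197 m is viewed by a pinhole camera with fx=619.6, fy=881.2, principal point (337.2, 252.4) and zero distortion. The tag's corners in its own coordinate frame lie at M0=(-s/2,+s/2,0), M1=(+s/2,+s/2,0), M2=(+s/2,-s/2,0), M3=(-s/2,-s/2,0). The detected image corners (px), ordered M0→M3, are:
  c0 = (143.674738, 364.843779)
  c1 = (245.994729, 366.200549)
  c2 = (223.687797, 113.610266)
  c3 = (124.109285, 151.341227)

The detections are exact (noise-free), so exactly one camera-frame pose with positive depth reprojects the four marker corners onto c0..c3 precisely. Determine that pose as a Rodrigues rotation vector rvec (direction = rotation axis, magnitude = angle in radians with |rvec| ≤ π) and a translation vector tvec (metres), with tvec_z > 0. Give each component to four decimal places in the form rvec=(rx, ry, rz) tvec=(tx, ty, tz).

rvec=(0.0684, 0.6814, -0.1059) tvec=(-0.1887, -0.0019, 0.7445)

Intrinsics K: fx=619.6, fy=881.2, cx=337.2, cy=252.4
Marker side s = 0.197 m; corners in marker frame (Z=0):
  M0 = (-0.0985, +0.0985, 0)
  M1 = (+0.0985, +0.0985, 0)
  M2 = (+0.0985, -0.0985, 0)
  M3 = (-0.0985, -0.0985, 0)
Detected image corners:
  c0 = (143.674738, 364.843779) px
  c1 = (245.994729, 366.200549) px
  c2 = (223.687797, 113.610266) px
  c3 = (124.109285, 151.341227) px
Planar DLT: solve 8×8 A·h = b for H (H[2,2]=1):
  H  [+356.03802 +112.71877 +180.18778]
  H  [-303.20429 +1184.17395 +250.19624]
  H  [-0.84842 +0.03810 +1.00000]
B = K⁻¹H; ‖b₁‖=1.343157, ‖b₂‖=1.343157; λ = 2/(‖b₁‖+‖b₂‖) = 0.744515, sign → tz>0 ⇒ λ=+0.744515
r₁ = λ·B[:,0] = (+0.77158,-0.07525,-0.63166); r₂ = λ·B[:,1] = (+0.12000,+0.99237,+0.02837)
r₃ = r₁×r₂ = (+0.62471,-0.09769,+0.77472); SVD([r₁ r₂ r₃]) → R = UVᵀ:
  R  [+0.77158 +0.12000 +0.62471]
  R  [-0.07525 +0.99237 -0.09769]
  R  [-0.63166 +0.02837 +0.77472]
t = (-0.18867, -0.00186, +0.74451) m
tr R = 2.538674; θ = arccos((tr R − 1)/2) = 0.692994 rad = 39.706°
axis k = ((R−Rᵀ)₃₂, (R−Rᵀ)₁₃, (R−Rᵀ)₂₁) / (2 sinθ) = (+0.098663, +0.983317, -0.152817)
rvec = θ·k = (+0.068373, +0.681433, -0.105901)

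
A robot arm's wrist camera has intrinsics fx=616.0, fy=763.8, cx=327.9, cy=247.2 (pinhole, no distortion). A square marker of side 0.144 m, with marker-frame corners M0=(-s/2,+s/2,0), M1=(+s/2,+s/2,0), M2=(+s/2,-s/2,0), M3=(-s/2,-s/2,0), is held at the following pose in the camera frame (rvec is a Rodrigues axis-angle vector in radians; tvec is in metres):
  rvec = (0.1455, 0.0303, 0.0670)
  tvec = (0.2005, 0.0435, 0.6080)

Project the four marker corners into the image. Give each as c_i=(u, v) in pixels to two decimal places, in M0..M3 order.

c0=(451.09, 382.17) c1=(595.27, 395.26) c2=(614.30, 218.20) c3=(464.95, 205.73)

Intrinsics K: fx=616.0, fy=763.8, cx=327.9, cy=247.2
Marker side s = 0.144 m; corners in marker frame (Z=0):
  M0 = (-0.0720, +0.0720, 0)
  M1 = (+0.0720, +0.0720, 0)
  M2 = (+0.0720, -0.0720, 0)
  M3 = (-0.0720, -0.0720, 0)
rvec = (0.1455, 0.0303, 0.0670), |rvec| = θ = 0.16303 rad = 9.341°
Rodrigues: sinθ=0.16230, 1−cosθ=0.01326; R = I + sinθ·[k]× + (1−cosθ)·[k]×²:
    [+0.99730 -0.06450 +0.03503]
    [+0.06890 +0.98720 -0.14384]
    [-0.02530 +0.14587 +0.98898]
t = (0.2005, 0.0435, 0.6080) m
M0: Pc = R·M0+t = (+0.12405, +0.10962, +0.62032); u = 616.0·(+0.12405)/0.62032 + 327.9 = 451.0852, v = 763.8·(+0.10962)/0.62032 + 247.2 = 382.1708
M1: Pc = R·M1+t = (+0.26766, +0.11954, +0.61668); u = 616.0·(+0.26766)/0.61668 + 327.9 = 595.2660, v = 763.8·(+0.11954)/0.61668 + 247.2 = 395.2574
M2: Pc = R·M2+t = (+0.27695, -0.02262, +0.59568); u = 616.0·(+0.27695)/0.59568 + 327.9 = 614.2996, v = 763.8·(-0.02262)/0.59568 + 247.2 = 218.1992
M3: Pc = R·M3+t = (+0.13334, -0.03254, +0.59932); u = 616.0·(+0.13334)/0.59932 + 327.9 = 464.9497, v = 763.8·(-0.03254)/0.59932 + 247.2 = 205.7304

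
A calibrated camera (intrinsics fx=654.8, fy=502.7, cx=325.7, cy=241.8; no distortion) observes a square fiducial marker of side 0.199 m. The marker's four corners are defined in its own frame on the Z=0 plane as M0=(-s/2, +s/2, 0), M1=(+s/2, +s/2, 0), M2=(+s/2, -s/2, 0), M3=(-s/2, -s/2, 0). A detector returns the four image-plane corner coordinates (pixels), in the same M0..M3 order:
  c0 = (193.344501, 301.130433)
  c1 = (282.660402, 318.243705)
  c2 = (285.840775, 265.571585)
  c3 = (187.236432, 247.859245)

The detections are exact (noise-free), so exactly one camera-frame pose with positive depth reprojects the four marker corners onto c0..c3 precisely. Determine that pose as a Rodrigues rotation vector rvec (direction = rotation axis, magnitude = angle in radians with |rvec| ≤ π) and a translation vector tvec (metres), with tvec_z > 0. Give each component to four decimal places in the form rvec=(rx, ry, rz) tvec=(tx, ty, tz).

rvec=(0.7046, 0.2144, 0.1601) tvec=(-0.1787, 0.1116, 1.3163)

Intrinsics K: fx=654.8, fy=502.7, cx=325.7, cy=241.8
Marker side s = 0.199 m; corners in marker frame (Z=0):
  M0 = (-0.0995, +0.0995, 0)
  M1 = (+0.0995, +0.0995, 0)
  M2 = (+0.0995, -0.0995, 0)
  M3 = (-0.0995, -0.0995, 0)
Detected image corners:
  c0 = (193.344501, 301.130433) px
  c1 = (282.660402, 318.243705) px
  c2 = (285.840775, 265.571585) px
  c3 = (187.236432, 247.859245) px
Planar DLT: solve 8×8 A·h = b for H (H[2,2]=1):
  H  [+445.61316 +125.86649 +236.80660]
  H  [+57.12089 +407.36032 +284.42206]
  H  [-0.10701 +0.49843 +1.00000]
B = K⁻¹H; ‖b₁‖=0.759682, ‖b₂‖=0.759682; λ = 2/(‖b₁‖+‖b₂‖) = 1.316341, sign → tz>0 ⇒ λ=+1.316341
r₁ = λ·B[:,0] = (+0.96588,+0.21733,-0.14086); r₂ = λ·B[:,1] = (-0.07332,+0.75110,+0.65610)
r₃ = r₁×r₂ = (+0.24839,-0.62339,+0.74141); SVD([r₁ r₂ r₃]) → R = UVᵀ:
  R  [+0.96588 -0.07332 +0.24839]
  R  [+0.21733 +0.75110 -0.62339]
  R  [-0.14086 +0.65610 +0.74141]
t = (-0.17870, +0.11161, +1.31634) m
tr R = 2.458396; θ = arccos((tr R − 1)/2) = 0.753647 rad = 43.181°
axis k = ((R−Rᵀ)₃₂, (R−Rᵀ)₁₃, (R−Rᵀ)₂₁) / (2 sinθ) = (+0.934883, +0.284420, +0.212368)
rvec = θ·k = (+0.704571, +0.214352, +0.160050)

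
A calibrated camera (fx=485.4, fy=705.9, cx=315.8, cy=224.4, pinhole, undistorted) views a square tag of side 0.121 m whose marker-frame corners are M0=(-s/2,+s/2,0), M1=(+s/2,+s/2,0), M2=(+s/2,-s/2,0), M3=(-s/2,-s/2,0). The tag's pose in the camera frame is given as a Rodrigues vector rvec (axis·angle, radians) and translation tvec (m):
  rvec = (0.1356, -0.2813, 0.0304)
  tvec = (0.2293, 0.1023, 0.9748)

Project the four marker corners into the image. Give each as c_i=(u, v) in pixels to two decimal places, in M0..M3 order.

Intrinsics K: fx=485.4, fy=705.9, cx=315.8, cy=224.4
Marker side s = 0.121 m; corners in marker frame (Z=0):
  M0 = (-0.0605, +0.0605, 0)
  M1 = (+0.0605, +0.0605, 0)
  M2 = (+0.0605, -0.0605, 0)
  M3 = (-0.0605, -0.0605, 0)
rvec = (0.1356, -0.2813, 0.0304), |rvec| = θ = 0.31375 rad = 17.977°
Rodrigues: sinθ=0.30863, 1−cosθ=0.04882; R = I + sinθ·[k]× + (1−cosθ)·[k]×²:
    [+0.96030 -0.04882 -0.27466]
    [+0.01099 +0.99042 -0.13763]
    [+0.27875 +0.12915 +0.95164]
t = (0.2293, 0.1023, 0.9748) m
M0: Pc = R·M0+t = (+0.16825, +0.16156, +0.96575); u = 485.4·(+0.16825)/0.96575 + 315.8 = 400.3641, v = 705.9·(+0.16156)/0.96575 + 224.4 = 342.4869
M1: Pc = R·M1+t = (+0.28444, +0.16289, +0.99948); u = 485.4·(+0.28444)/0.99948 + 315.8 = 453.9415, v = 705.9·(+0.16289)/0.99948 + 224.4 = 339.4408
M2: Pc = R·M2+t = (+0.29035, +0.04304, +0.98385); u = 485.4·(+0.29035)/0.98385 + 315.8 = 459.0501, v = 705.9·(+0.04304)/0.98385 + 224.4 = 255.2836
M3: Pc = R·M3+t = (+0.17416, +0.04171, +0.95012); u = 485.4·(+0.17416)/0.95012 + 315.8 = 404.7728, v = 705.9·(+0.04171)/0.95012 + 224.4 = 255.3922

c0=(400.36, 342.49) c1=(453.94, 339.44) c2=(459.05, 255.28) c3=(404.77, 255.39)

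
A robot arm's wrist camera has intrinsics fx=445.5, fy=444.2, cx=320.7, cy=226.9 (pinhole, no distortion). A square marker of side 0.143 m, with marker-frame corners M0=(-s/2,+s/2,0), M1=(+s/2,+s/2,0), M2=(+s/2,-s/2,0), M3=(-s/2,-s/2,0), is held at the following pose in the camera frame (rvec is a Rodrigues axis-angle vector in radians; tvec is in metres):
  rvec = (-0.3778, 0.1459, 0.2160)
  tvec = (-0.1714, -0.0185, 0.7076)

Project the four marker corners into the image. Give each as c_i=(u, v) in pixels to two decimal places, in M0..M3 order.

Intrinsics K: fx=445.5, fy=444.2, cx=320.7, cy=226.9
Marker side s = 0.143 m; corners in marker frame (Z=0):
  M0 = (-0.0715, +0.0715, 0)
  M1 = (+0.0715, +0.0715, 0)
  M2 = (+0.0715, -0.0715, 0)
  M3 = (-0.0715, -0.0715, 0)
rvec = (-0.3778, 0.1459, 0.2160), |rvec| = θ = 0.45899 rad = 26.298°
Rodrigues: sinθ=0.44305, 1−cosθ=0.10350; R = I + sinθ·[k]× + (1−cosθ)·[k]×²:
    [+0.96662 -0.23558 +0.10074]
    [+0.18142 +0.90696 +0.38016]
    [-0.18092 -0.34919 +0.91942]
t = (-0.1714, -0.0185, 0.7076) m
M0: Pc = R·M0+t = (-0.25736, +0.03338, +0.69557); u = 445.5·(-0.25736)/0.69557 + 320.7 = 155.8672, v = 444.2·(+0.03338)/0.69557 + 226.9 = 248.2145
M1: Pc = R·M1+t = (-0.11913, +0.05932, +0.66970); u = 445.5·(-0.11913)/0.66970 + 320.7 = 241.4514, v = 444.2·(+0.05932)/0.66970 + 226.9 = 266.2451
M2: Pc = R·M2+t = (-0.08544, -0.07038, +0.71963); u = 445.5·(-0.08544)/0.71963 + 320.7 = 267.8051, v = 444.2·(-0.07038)/0.71963 + 226.9 = 183.4595
M3: Pc = R·M3+t = (-0.22367, -0.09632, +0.74550); u = 445.5·(-0.22367)/0.74550 + 320.7 = 187.0387, v = 444.2·(-0.09632)/0.74550 + 226.9 = 169.5096

c0=(155.87, 248.21) c1=(241.45, 266.25) c2=(267.81, 183.46) c3=(187.04, 169.51)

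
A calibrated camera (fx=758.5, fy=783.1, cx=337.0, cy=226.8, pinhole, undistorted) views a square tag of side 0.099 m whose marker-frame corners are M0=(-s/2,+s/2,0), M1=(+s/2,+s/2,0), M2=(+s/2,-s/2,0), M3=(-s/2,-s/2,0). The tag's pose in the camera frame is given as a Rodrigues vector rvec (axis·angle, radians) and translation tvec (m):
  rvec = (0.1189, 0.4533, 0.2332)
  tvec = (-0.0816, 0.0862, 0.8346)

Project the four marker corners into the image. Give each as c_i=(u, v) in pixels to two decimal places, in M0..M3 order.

c0=(218.83, 337.18) c1=(292.61, 366.24) c2=(310.01, 276.07) c3=(233.95, 250.86)

Intrinsics K: fx=758.5, fy=783.1, cx=337.0, cy=226.8
Marker side s = 0.099 m; corners in marker frame (Z=0):
  M0 = (-0.0495, +0.0495, 0)
  M1 = (+0.0495, +0.0495, 0)
  M2 = (+0.0495, -0.0495, 0)
  M3 = (-0.0495, -0.0495, 0)
rvec = (0.1189, 0.4533, 0.2332), |rvec| = θ = 0.52345 rad = 29.991°
Rodrigues: sinθ=0.49987, 1−cosθ=0.13390; R = I + sinθ·[k]× + (1−cosθ)·[k]×²:
    [+0.87301 -0.19636 +0.44643]
    [+0.24903 +0.96652 -0.06189]
    [-0.41933 +0.16520 +0.89268]
t = (-0.0816, 0.0862, 0.8346) m
M0: Pc = R·M0+t = (-0.13453, +0.12172, +0.86353); u = 758.5·(-0.13453)/0.86353 + 337.0 = 218.8302, v = 783.1·(+0.12172)/0.86353 + 226.8 = 337.1781
M1: Pc = R·M1+t = (-0.04811, +0.14637, +0.82202); u = 758.5·(-0.04811)/0.82202 + 337.0 = 292.6116, v = 783.1·(+0.14637)/0.82202 + 226.8 = 366.2395
M2: Pc = R·M2+t = (-0.02867, +0.05068, +0.80567); u = 758.5·(-0.02867)/0.80567 + 337.0 = 310.0118, v = 783.1·(+0.05068)/0.80567 + 226.8 = 276.0651
M3: Pc = R·M3+t = (-0.11509, +0.02603, +0.84718); u = 758.5·(-0.11509)/0.84718 + 337.0 = 233.9533, v = 783.1·(+0.02603)/0.84718 + 226.8 = 250.8614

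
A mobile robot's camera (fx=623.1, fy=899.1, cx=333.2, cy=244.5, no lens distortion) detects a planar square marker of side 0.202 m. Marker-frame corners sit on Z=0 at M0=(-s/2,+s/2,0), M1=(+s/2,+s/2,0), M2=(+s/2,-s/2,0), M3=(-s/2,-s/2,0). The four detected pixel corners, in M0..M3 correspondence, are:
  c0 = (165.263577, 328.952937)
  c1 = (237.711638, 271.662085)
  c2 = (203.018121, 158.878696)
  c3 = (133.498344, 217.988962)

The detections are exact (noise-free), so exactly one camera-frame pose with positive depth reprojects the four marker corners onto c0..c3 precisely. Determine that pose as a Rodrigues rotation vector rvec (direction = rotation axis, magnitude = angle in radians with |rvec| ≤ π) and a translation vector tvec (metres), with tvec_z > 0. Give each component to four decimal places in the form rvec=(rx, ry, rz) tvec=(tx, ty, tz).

rvec=(-0.1402, 0.2606, -0.4658) tvec=(-0.3437, -0.0007, 1.4363)

Intrinsics K: fx=623.1, fy=899.1, cx=333.2, cy=244.5
Marker side s = 0.202 m; corners in marker frame (Z=0):
  M0 = (-0.1010, +0.1010, 0)
  M1 = (+0.1010, +0.1010, 0)
  M2 = (+0.1010, -0.1010, 0)
  M3 = (-0.1010, -0.1010, 0)
Detected image corners:
  c0 = (165.263577, 328.952937) px
  c1 = (237.711638, 271.662085) px
  c2 = (203.018121, 158.878696) px
  c3 = (133.498344, 217.988962) px
Planar DLT: solve 8×8 A·h = b for H (H[2,2]=1):
  H  [+323.54335 +139.63396 +184.10985]
  H  [-324.88199 +521.03598 +244.05548]
  H  [-0.15018 -0.13392 +1.00000]
B = K⁻¹H; ‖b₁‖=0.696234, ‖b₂‖=0.696234; λ = 2/(‖b₁‖+‖b₂‖) = 1.436298, sign → tz>0 ⇒ λ=+1.436298
r₁ = λ·B[:,0] = (+0.86114,-0.46034,-0.21570); r₂ = λ·B[:,1] = (+0.42472,+0.88465,-0.19235)
r₃ = r₁×r₂ = (+0.27937,+0.07402,+0.95733); SVD([r₁ r₂ r₃]) → R = UVᵀ:
  R  [+0.86114 +0.42472 +0.27937]
  R  [-0.46034 +0.88465 +0.07402]
  R  [-0.21570 -0.19235 +0.95733]
t = (-0.34367, -0.00071, +1.43630) m
tr R = 2.703121; θ = arccos((tr R − 1)/2) = 0.551842 rad = 31.618°
axis k = ((R−Rᵀ)₃₂, (R−Rᵀ)₁₃, (R−Rᵀ)₂₁) / (2 sinθ) = (-0.254046, +0.472163, -0.844110)
rvec = θ·k = (-0.140193, +0.260559, -0.465815)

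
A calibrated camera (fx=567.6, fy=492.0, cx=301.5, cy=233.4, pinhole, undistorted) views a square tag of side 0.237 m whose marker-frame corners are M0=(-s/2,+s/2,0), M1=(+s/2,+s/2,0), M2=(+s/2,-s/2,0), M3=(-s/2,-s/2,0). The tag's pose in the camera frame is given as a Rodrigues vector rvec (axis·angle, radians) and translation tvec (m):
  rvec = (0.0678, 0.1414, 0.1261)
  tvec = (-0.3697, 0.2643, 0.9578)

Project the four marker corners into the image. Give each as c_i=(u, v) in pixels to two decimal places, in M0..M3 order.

Intrinsics K: fx=567.6, fy=492.0, cx=301.5, cy=233.4
Marker side s = 0.237 m; corners in marker frame (Z=0):
  M0 = (-0.1185, +0.1185, 0)
  M1 = (+0.1185, +0.1185, 0)
  M2 = (+0.1185, -0.1185, 0)
  M3 = (-0.1185, -0.1185, 0)
rvec = (0.0678, 0.1414, 0.1261), |rvec| = θ = 0.20123 rad = 11.529°
Rodrigues: sinθ=0.19987, 1−cosθ=0.02018; R = I + sinθ·[k]× + (1−cosθ)·[k]×²:
    [+0.98211 -0.12047 +0.14471]
    [+0.13003 +0.98979 -0.05846]
    [-0.13619 +0.07623 +0.98775]
t = (-0.3697, 0.2643, 0.9578) m
M0: Pc = R·M0+t = (-0.50036, +0.36618, +0.98297); u = 567.6·(-0.50036)/0.98297 + 301.5 = 12.5777, v = 492.0·(+0.36618)/0.98297 + 233.4 = 416.6822
M1: Pc = R·M1+t = (-0.26760, +0.39700, +0.95069); u = 567.6·(-0.26760)/0.95069 + 301.5 = 141.7355, v = 492.0·(+0.39700)/0.95069 + 233.4 = 438.8528
M2: Pc = R·M2+t = (-0.23904, +0.16242, +0.93263); u = 567.6·(-0.23904)/0.93263 + 301.5 = 156.0176, v = 492.0·(+0.16242)/0.93263 + 233.4 = 319.0826
M3: Pc = R·M3+t = (-0.47180, +0.13160, +0.96491); u = 567.6·(-0.47180)/0.96491 + 301.5 = 23.9638, v = 492.0·(+0.13160)/0.96491 + 233.4 = 300.5032

c0=(12.58, 416.68) c1=(141.74, 438.85) c2=(156.02, 319.08) c3=(23.96, 300.50)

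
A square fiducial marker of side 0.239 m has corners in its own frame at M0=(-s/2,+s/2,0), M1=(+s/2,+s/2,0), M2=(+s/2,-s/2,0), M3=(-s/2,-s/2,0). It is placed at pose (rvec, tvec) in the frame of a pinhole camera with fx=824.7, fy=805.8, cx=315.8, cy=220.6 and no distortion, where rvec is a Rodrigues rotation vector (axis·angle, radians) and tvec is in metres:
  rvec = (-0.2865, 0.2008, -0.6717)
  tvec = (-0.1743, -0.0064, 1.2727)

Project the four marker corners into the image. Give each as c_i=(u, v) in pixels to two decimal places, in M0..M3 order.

c0=(185.76, 323.41) c1=(306.86, 224.98) c2=(219.21, 114.27) c3=(106.64, 208.75)

Intrinsics K: fx=824.7, fy=805.8, cx=315.8, cy=220.6
Marker side s = 0.239 m; corners in marker frame (Z=0):
  M0 = (-0.1195, +0.1195, 0)
  M1 = (+0.1195, +0.1195, 0)
  M2 = (+0.1195, -0.1195, 0)
  M3 = (-0.1195, -0.1195, 0)
rvec = (-0.2865, 0.2008, -0.6717), |rvec| = θ = 0.75735 rad = 43.393°
Rodrigues: sinθ=0.68700, 1−cosθ=0.27334; R = I + sinθ·[k]× + (1−cosθ)·[k]×²:
    [+0.76577 +0.58189 +0.27386]
    [-0.63672 +0.74587 +0.19561]
    [-0.09044 -0.32416 +0.94167]
t = (-0.1743, -0.0064, 1.2727) m
M0: Pc = R·M0+t = (-0.19627, +0.15882, +1.24477); u = 824.7·(-0.19627)/1.24477 + 315.8 = 185.7620, v = 805.8·(+0.15882)/1.24477 + 220.6 = 323.4117
M1: Pc = R·M1+t = (-0.01325, +0.00664, +1.22316); u = 824.7·(-0.01325)/1.22316 + 315.8 = 306.8633, v = 805.8·(+0.00664)/1.22316 + 220.6 = 224.9768
M2: Pc = R·M2+t = (-0.15233, -0.17162, +1.30063); u = 824.7·(-0.15233)/1.30063 + 315.8 = 219.2137, v = 805.8·(-0.17162)/1.30063 + 220.6 = 114.2737
M3: Pc = R·M3+t = (-0.33535, -0.01944, +1.32224); u = 824.7·(-0.33535)/1.32224 + 315.8 = 106.6409, v = 805.8·(-0.01944)/1.32224 + 220.6 = 208.7507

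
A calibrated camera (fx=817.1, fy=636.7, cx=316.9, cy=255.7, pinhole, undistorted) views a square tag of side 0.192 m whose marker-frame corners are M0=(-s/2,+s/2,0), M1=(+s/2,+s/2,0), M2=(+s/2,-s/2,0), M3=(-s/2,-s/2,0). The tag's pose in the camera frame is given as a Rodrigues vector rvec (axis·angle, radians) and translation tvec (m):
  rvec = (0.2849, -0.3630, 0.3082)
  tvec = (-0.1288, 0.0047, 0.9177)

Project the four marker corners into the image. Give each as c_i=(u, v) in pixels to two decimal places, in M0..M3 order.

c0=(92.85, 304.59) c1=(252.97, 331.22) c2=(307.74, 214.94) c3=(144.63, 176.97)

Intrinsics K: fx=817.1, fy=636.7, cx=316.9, cy=255.7
Marker side s = 0.192 m; corners in marker frame (Z=0):
  M0 = (-0.0960, +0.0960, 0)
  M1 = (+0.0960, +0.0960, 0)
  M2 = (+0.0960, -0.0960, 0)
  M3 = (-0.0960, -0.0960, 0)
rvec = (0.2849, -0.3630, 0.3082), |rvec| = θ = 0.55491 rad = 31.794°
Rodrigues: sinθ=0.52687, 1−cosθ=0.15005; R = I + sinθ·[k]× + (1−cosθ)·[k]×²:
    [+0.88950 -0.34302 -0.30187]
    [+0.24223 +0.91416 -0.32502]
    [+0.38744 +0.21598 +0.89624]
t = (-0.1288, 0.0047, 0.9177) m
M0: Pc = R·M0+t = (-0.24712, +0.06921, +0.90124); u = 817.1·(-0.24712)/0.90124 + 316.9 = 92.8492, v = 636.7·(+0.06921)/0.90124 + 255.7 = 304.5916
M1: Pc = R·M1+t = (-0.07634, +0.11571, +0.97563); u = 817.1·(-0.07634)/0.97563 + 316.9 = 252.9662, v = 636.7·(+0.11571)/0.97563 + 255.7 = 331.2150
M2: Pc = R·M2+t = (-0.01048, -0.05981, +0.93416); u = 817.1·(-0.01048)/0.93416 + 316.9 = 307.7351, v = 636.7·(-0.05981)/0.93416 + 255.7 = 214.9382
M3: Pc = R·M3+t = (-0.18126, -0.10631, +0.85977); u = 817.1·(-0.18126)/0.85977 + 316.9 = 144.6340, v = 636.7·(-0.10631)/0.85977 + 255.7 = 176.9701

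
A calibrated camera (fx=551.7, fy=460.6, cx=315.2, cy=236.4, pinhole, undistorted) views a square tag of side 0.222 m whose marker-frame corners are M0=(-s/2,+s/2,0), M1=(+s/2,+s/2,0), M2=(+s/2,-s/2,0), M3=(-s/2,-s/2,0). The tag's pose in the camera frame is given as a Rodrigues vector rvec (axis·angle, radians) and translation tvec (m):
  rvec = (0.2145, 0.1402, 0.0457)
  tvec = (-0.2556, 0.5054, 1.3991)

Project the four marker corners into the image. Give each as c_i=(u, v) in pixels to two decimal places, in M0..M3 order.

Intrinsics K: fx=551.7, fy=460.6, cx=315.2, cy=236.4
Marker side s = 0.222 m; corners in marker frame (Z=0):
  M0 = (-0.1110, +0.1110, 0)
  M1 = (+0.1110, +0.1110, 0)
  M2 = (+0.1110, -0.1110, 0)
  M3 = (-0.1110, -0.1110, 0)
rvec = (0.2145, 0.1402, 0.0457), |rvec| = θ = 0.26030 rad = 14.914°
Rodrigues: sinθ=0.25737, 1−cosθ=0.03369; R = I + sinθ·[k]× + (1−cosθ)·[k]×²:
    [+0.98919 -0.03023 +0.14350]
    [+0.06014 +0.97609 -0.20890]
    [-0.13375 +0.21527 +0.96735]
t = (-0.2556, 0.5054, 1.3991) m
M0: Pc = R·M0+t = (-0.36876, +0.60707, +1.43784); u = 551.7·(-0.36876)/1.43784 + 315.2 = 173.7083, v = 460.6·(+0.60707)/1.43784 + 236.4 = 430.8697
M1: Pc = R·M1+t = (-0.14916, +0.62042, +1.40815); u = 551.7·(-0.14916)/1.40815 + 315.2 = 256.7620, v = 460.6·(+0.62042)/1.40815 + 236.4 = 439.3372
M2: Pc = R·M2+t = (-0.14244, +0.40373, +1.36036); u = 551.7·(-0.14244)/1.36036 + 315.2 = 257.4311, v = 460.6·(+0.40373)/1.36036 + 236.4 = 373.0977
M3: Pc = R·M3+t = (-0.36204, +0.39038, +1.39005); u = 551.7·(-0.36204)/1.39005 + 315.2 = 171.5077, v = 460.6·(+0.39038)/1.39005 + 236.4 = 365.7540

c0=(173.71, 430.87) c1=(256.76, 439.34) c2=(257.43, 373.10) c3=(171.51, 365.75)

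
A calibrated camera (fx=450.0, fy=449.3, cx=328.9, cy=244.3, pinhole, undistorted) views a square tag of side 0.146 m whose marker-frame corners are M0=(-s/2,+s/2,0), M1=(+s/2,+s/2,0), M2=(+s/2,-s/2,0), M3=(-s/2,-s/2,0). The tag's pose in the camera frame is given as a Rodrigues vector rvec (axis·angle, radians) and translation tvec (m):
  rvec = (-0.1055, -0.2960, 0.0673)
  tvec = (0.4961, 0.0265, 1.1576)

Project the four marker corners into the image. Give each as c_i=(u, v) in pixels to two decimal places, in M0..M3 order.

Intrinsics K: fx=450.0, fy=449.3, cx=328.9, cy=244.3
Marker side s = 0.146 m; corners in marker frame (Z=0):
  M0 = (-0.0730, +0.0730, 0)
  M1 = (+0.0730, +0.0730, 0)
  M2 = (+0.0730, -0.0730, 0)
  M3 = (-0.0730, -0.0730, 0)
rvec = (-0.1055, -0.2960, 0.0673), |rvec| = θ = 0.32137 rad = 18.413°
Rodrigues: sinθ=0.31586, 1−cosθ=0.05119; R = I + sinθ·[k]× + (1−cosθ)·[k]×²:
    [+0.95432 -0.05067 -0.29445]
    [+0.08163 +0.99224 +0.09382]
    [+0.28741 -0.11357 +0.95105]
t = (0.4961, 0.0265, 1.1576) m
M0: Pc = R·M0+t = (+0.42274, +0.09297, +1.12833); u = 450.0·(+0.42274)/1.12833 + 328.9 = 497.4955, v = 449.3·(+0.09297)/1.12833 + 244.3 = 281.3224
M1: Pc = R·M1+t = (+0.56207, +0.10489, +1.17029); u = 450.0·(+0.56207)/1.17029 + 328.9 = 545.0259, v = 449.3·(+0.10489)/1.17029 + 244.3 = 284.5704
M2: Pc = R·M2+t = (+0.56946, -0.03997, +1.18687); u = 450.0·(+0.56946)/1.18687 + 328.9 = 544.8113, v = 449.3·(-0.03997)/1.18687 + 244.3 = 229.1673
M3: Pc = R·M3+t = (+0.43013, -0.05189, +1.14491); u = 450.0·(+0.43013)/1.14491 + 328.9 = 497.9613, v = 449.3·(-0.05189)/1.14491 + 244.3 = 223.9358

c0=(497.50, 281.32) c1=(545.03, 284.57) c2=(544.81, 229.17) c3=(497.96, 223.94)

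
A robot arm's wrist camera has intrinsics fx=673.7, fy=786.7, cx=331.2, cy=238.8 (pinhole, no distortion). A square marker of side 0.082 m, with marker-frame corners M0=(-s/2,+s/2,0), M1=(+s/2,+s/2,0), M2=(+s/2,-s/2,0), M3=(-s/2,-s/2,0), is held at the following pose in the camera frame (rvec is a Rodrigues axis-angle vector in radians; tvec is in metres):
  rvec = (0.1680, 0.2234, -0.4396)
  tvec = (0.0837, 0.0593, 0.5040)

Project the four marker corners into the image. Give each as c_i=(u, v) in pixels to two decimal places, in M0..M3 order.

c0=(416.31, 409.12) c1=(517.47, 364.12) c2=(471.48, 248.89) c3=(370.33, 299.32)

Intrinsics K: fx=673.7, fy=786.7, cx=331.2, cy=238.8
Marker side s = 0.082 m; corners in marker frame (Z=0):
  M0 = (-0.0410, +0.0410, 0)
  M1 = (+0.0410, +0.0410, 0)
  M2 = (+0.0410, -0.0410, 0)
  M3 = (-0.0410, -0.0410, 0)
rvec = (0.1680, 0.2234, -0.4396), |rvec| = θ = 0.52094 rad = 29.848°
Rodrigues: sinθ=0.49770, 1−cosθ=0.13265; R = I + sinθ·[k]× + (1−cosθ)·[k]×²:
    [+0.88115 +0.43833 +0.17733]
    [-0.40164 +0.89175 -0.20851]
    [-0.24953 +0.11250 +0.96181]
t = (0.0837, 0.0593, 0.5040) m
M0: Pc = R·M0+t = (+0.06554, +0.11233, +0.51884); u = 673.7·(+0.06554)/0.51884 + 331.2 = 416.3073, v = 786.7·(+0.11233)/0.51884 + 238.8 = 409.1194
M1: Pc = R·M1+t = (+0.13780, +0.07939, +0.49838); u = 673.7·(+0.13780)/0.49838 + 331.2 = 517.4726, v = 786.7·(+0.07939)/0.49838 + 238.8 = 364.1247
M2: Pc = R·M2+t = (+0.10186, +0.00627, +0.48916); u = 673.7·(+0.10186)/0.48916 + 331.2 = 471.4823, v = 786.7·(+0.00627)/0.48916 + 238.8 = 248.8858
M3: Pc = R·M3+t = (+0.02960, +0.03921, +0.50962); u = 673.7·(+0.02960)/0.50962 + 331.2 = 370.3322, v = 786.7·(+0.03921)/0.50962 + 238.8 = 299.3220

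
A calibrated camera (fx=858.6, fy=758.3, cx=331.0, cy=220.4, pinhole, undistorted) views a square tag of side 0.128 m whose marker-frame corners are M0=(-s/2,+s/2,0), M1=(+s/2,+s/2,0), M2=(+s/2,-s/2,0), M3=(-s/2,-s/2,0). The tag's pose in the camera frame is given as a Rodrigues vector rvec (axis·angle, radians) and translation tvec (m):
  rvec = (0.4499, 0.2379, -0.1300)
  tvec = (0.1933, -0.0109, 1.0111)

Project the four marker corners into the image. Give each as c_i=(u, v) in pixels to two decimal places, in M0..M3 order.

Intrinsics K: fx=858.6, fy=758.3, cx=331.0, cy=220.4
Marker side s = 0.128 m; corners in marker frame (Z=0):
  M0 = (-0.0640, +0.0640, 0)
  M1 = (+0.0640, +0.0640, 0)
  M2 = (+0.0640, -0.0640, 0)
  M3 = (-0.0640, -0.0640, 0)
rvec = (0.4499, 0.2379, -0.1300), |rvec| = θ = 0.52527 rad = 30.096°
Rodrigues: sinθ=0.50144, 1−cosθ=0.13481; R = I + sinθ·[k]× + (1−cosθ)·[k]×²:
    [+0.96409 +0.17640 +0.19853]
    [-0.07181 +0.89284 -0.44461]
    [-0.25569 +0.41438 +0.87345]
t = (0.1933, -0.0109, 1.0111) m
M0: Pc = R·M0+t = (+0.14289, +0.05084, +1.05398); u = 858.6·(+0.14289)/1.05398 + 331.0 = 447.3998, v = 758.3·(+0.05084)/1.05398 + 220.4 = 256.9757
M1: Pc = R·M1+t = (+0.26629, +0.04165, +1.02126); u = 858.6·(+0.26629)/1.02126 + 331.0 = 554.8788, v = 758.3·(+0.04165)/1.02126 + 220.4 = 251.3231
M2: Pc = R·M2+t = (+0.24371, -0.07264, +0.96822); u = 858.6·(+0.24371)/0.96822 + 331.0 = 547.1205, v = 758.3·(-0.07264)/0.96822 + 220.4 = 163.5107
M3: Pc = R·M3+t = (+0.12031, -0.06345, +1.00094); u = 858.6·(+0.12031)/1.00094 + 331.0 = 434.1997, v = 758.3·(-0.06345)/1.00094 + 220.4 = 172.3340

c0=(447.40, 256.98) c1=(554.88, 251.32) c2=(547.12, 163.51) c3=(434.20, 172.33)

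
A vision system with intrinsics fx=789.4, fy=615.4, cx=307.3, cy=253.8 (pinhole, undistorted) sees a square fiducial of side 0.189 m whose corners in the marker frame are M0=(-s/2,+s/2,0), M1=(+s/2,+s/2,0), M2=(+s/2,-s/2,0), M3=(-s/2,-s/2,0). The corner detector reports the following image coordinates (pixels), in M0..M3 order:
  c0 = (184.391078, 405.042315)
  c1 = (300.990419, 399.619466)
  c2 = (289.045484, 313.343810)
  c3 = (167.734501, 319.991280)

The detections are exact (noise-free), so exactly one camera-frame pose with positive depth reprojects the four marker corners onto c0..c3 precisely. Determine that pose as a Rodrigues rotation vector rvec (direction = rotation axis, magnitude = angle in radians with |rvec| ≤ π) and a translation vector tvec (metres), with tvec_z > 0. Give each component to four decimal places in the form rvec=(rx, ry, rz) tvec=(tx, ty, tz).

rvec=(0.2754, 0.0638, -0.0870) tvec=(-0.1129, 0.2146, 1.2390)

Intrinsics K: fx=789.4, fy=615.4, cx=307.3, cy=253.8
Marker side s = 0.189 m; corners in marker frame (Z=0):
  M0 = (-0.0945, +0.0945, 0)
  M1 = (+0.0945, +0.0945, 0)
  M2 = (+0.0945, -0.0945, 0)
  M3 = (-0.0945, -0.0945, 0)
Detected image corners:
  c0 = (184.391078, 405.042315) px
  c1 = (300.990419, 399.619466) px
  c2 = (289.045484, 313.343810) px
  c3 = (167.734501, 319.991280) px
Planar DLT: solve 8×8 A·h = b for H (H[2,2]=1):
  H  [+614.91906 +126.80773 +235.34760]
  H  [-53.56613 +531.17547 +360.39405]
  H  [-0.06036 +0.21683 +1.00000]
B = K⁻¹H; ‖b₁‖=0.807132, ‖b₂‖=0.807132; λ = 2/(‖b₁‖+‖b₂‖) = 1.238955, sign → tz>0 ⇒ λ=+1.238955
r₁ = λ·B[:,0] = (+0.99422,-0.07700,-0.07479); r₂ = λ·B[:,1] = (+0.09445,+0.95860,+0.26864)
r₃ = r₁×r₂ = (+0.05101,-0.27415,+0.96033); SVD([r₁ r₂ r₃]) → R = UVᵀ:
  R  [+0.99422 +0.09445 +0.05101]
  R  [-0.07700 +0.95860 -0.27415]
  R  [-0.07479 +0.26864 +0.96033]
t = (-0.11293, +0.21460, +1.23896) m
tr R = 2.913156; θ = arccos((tr R − 1)/2) = 0.295770 rad = 16.946°
axis k = ((R−Rᵀ)₃₂, (R−Rᵀ)₁₃, (R−Rᵀ)₂₁) / (2 sinθ) = (+0.931097, +0.215786, -0.294099)
rvec = θ·k = (+0.275391, +0.063823, -0.086986)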